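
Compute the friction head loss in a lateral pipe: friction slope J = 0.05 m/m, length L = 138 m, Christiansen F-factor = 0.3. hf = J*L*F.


hf = J * L * F = 0.05 * 138 * 0.3 = 2.0700 m

2.0700 m


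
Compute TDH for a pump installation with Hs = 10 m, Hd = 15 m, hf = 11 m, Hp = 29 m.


TDH = Hs + Hd + hf + Hp = 10 + 15 + 11 + 29 = 65

65 m


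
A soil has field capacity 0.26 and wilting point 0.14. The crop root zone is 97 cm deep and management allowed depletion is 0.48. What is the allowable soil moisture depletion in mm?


SMD = (FC - PWP) * d * MAD * 10
SMD = (0.26 - 0.14) * 97 * 0.48 * 10
SMD = 0.1200 * 97 * 0.48 * 10

55.8720 mm


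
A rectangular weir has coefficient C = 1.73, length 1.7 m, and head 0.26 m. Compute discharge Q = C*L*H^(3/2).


Q = C * L * H^(3/2) = 1.73 * 1.7 * 0.26^1.5 = 1.73 * 1.7 * 0.132575

0.3899 m^3/s


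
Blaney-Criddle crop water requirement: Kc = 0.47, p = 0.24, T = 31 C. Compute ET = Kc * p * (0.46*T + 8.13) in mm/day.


ET = Kc * p * (0.46*T + 8.13)
ET = 0.47 * 0.24 * (0.46*31 + 8.13)
ET = 0.47 * 0.24 * 22.3900

2.5256 mm/day


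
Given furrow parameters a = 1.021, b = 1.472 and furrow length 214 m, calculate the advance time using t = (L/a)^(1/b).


t = (L/a)^(1/b)
t = (214/1.021)^(1/1.472)
t = 209.598433^(1/1.472)

37.7598 min


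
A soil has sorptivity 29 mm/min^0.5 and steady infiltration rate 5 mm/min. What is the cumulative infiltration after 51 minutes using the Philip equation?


F = S*sqrt(t) + A*t
F = 29*sqrt(51) + 5*51
F = 29*7.141428 + 255

462.1014 mm


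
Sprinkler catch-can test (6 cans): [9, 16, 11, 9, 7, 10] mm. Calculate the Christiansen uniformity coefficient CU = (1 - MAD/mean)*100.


mean = 10.333333 mm
MAD = 2.111111 mm
CU = (1 - 2.111111/10.333333)*100

79.5699 %


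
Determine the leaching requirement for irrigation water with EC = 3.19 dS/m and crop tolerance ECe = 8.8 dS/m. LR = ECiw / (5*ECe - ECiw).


LR = ECiw / (5*ECe - ECiw)
LR = 3.19 / (5*8.8 - 3.19)
LR = 3.19 / 40.8100

0.0782


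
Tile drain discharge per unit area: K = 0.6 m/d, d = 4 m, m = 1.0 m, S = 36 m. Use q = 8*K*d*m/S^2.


q = 8*K*d*m/S^2
q = 8*0.6*4*1.0/36^2
q = 19.2000 / 1296

0.0148 m/d


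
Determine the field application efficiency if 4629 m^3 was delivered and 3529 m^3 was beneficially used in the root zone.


Ea = V_root / V_field * 100 = 3529 / 4629 * 100 = 76.2368%

76.2368 %


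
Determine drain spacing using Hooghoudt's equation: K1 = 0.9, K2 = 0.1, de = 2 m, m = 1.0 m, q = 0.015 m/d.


S^2 = 8*K2*de*m/q + 4*K1*m^2/q
S^2 = 8*0.1*2*1.0/0.015 + 4*0.9*1.0^2/0.015
S = sqrt(346.6667)

18.6190 m


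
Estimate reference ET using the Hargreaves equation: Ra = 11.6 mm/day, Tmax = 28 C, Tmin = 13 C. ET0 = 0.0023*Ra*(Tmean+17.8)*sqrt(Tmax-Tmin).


Tmean = (Tmax + Tmin)/2 = (28 + 13)/2 = 20.5
ET0 = 0.0023 * 11.6 * (20.5 + 17.8) * sqrt(28 - 13)
ET0 = 0.0023 * 11.6 * 38.3 * 3.872983

3.9576 mm/day


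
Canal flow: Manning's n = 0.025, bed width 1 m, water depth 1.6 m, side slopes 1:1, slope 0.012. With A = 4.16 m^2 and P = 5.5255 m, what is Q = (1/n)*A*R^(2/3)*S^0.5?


R = A/P = 4.16/5.5255 = 0.752873
Q = (1/0.025) * 4.16 * 0.752873^(2/3) * 0.012^0.5

15.0855 m^3/s


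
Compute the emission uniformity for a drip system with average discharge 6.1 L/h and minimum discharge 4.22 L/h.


EU = (q_min/q_avg)*100 = (4.22/6.1)*100 = 69.1803%

69.1803 %


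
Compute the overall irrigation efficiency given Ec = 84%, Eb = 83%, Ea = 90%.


Ec = 0.84, Eb = 0.83, Ea = 0.9
E = 0.84 * 0.83 * 0.9 * 100 = 62.7480%

62.7480 %


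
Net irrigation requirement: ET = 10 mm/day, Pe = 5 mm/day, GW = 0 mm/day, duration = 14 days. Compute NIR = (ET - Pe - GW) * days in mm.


Daily deficit = ET - Pe - GW = 10 - 5 - 0 = 5 mm/day
NIR = 5 * 14 = 70 mm

70.0000 mm


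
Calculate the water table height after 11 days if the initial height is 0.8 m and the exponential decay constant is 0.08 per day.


m = m0 * exp(-k*t)
m = 0.8 * exp(-0.08 * 11)
m = 0.8 * exp(-0.8800)

0.3318 m


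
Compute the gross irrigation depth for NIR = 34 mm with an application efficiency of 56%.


Ea = 56% = 0.56
GID = NIR / Ea = 34 / 0.56 = 60.7143 mm

60.7143 mm


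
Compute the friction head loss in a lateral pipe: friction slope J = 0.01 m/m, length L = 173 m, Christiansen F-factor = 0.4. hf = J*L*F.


hf = J * L * F = 0.01 * 173 * 0.4 = 0.6920 m

0.6920 m


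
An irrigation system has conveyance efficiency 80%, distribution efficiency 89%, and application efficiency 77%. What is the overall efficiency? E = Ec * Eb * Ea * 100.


Ec = 0.8, Eb = 0.89, Ea = 0.77
E = 0.8 * 0.89 * 0.77 * 100 = 54.8240%

54.8240 %


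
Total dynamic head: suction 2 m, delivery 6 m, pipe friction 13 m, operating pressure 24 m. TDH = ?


TDH = Hs + Hd + hf + Hp = 2 + 6 + 13 + 24 = 45

45 m


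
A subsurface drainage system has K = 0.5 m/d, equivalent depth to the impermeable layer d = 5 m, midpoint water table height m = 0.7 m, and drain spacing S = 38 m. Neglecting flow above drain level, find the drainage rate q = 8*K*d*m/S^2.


q = 8*K*d*m/S^2
q = 8*0.5*5*0.7/38^2
q = 14.0000 / 1444

0.0097 m/d


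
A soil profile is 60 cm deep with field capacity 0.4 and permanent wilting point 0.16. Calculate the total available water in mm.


AWC = (FC - PWP) * d * 10
AWC = (0.4 - 0.16) * 60 * 10
AWC = 0.2400 * 60 * 10

144.0000 mm


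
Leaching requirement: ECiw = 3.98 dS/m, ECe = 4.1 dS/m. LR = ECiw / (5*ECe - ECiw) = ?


LR = ECiw / (5*ECe - ECiw)
LR = 3.98 / (5*4.1 - 3.98)
LR = 3.98 / 16.5200

0.2409


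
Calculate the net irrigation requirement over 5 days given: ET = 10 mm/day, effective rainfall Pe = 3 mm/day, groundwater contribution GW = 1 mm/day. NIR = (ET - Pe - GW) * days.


Daily deficit = ET - Pe - GW = 10 - 3 - 1 = 6 mm/day
NIR = 6 * 5 = 30 mm

30.0000 mm


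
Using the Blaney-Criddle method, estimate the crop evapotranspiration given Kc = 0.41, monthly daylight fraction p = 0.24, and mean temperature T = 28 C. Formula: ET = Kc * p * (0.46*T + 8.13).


ET = Kc * p * (0.46*T + 8.13)
ET = 0.41 * 0.24 * (0.46*28 + 8.13)
ET = 0.41 * 0.24 * 21.0100

2.0674 mm/day


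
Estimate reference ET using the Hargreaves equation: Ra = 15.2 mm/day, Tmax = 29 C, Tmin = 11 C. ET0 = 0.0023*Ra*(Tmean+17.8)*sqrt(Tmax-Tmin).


Tmean = (Tmax + Tmin)/2 = (29 + 11)/2 = 20.0
ET0 = 0.0023 * 15.2 * (20.0 + 17.8) * sqrt(29 - 11)
ET0 = 0.0023 * 15.2 * 37.8 * 4.242641

5.6066 mm/day


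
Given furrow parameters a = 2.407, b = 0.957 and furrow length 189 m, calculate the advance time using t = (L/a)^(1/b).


t = (L/a)^(1/b)
t = (189/2.407)^(1/0.957)
t = 78.520980^(1/0.957)

95.5281 min


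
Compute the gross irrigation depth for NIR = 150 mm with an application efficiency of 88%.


Ea = 88% = 0.88
GID = NIR / Ea = 150 / 0.88 = 170.4545 mm

170.4545 mm


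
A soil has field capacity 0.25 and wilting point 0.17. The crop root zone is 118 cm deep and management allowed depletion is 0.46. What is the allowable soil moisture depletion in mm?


SMD = (FC - PWP) * d * MAD * 10
SMD = (0.25 - 0.17) * 118 * 0.46 * 10
SMD = 0.0800 * 118 * 0.46 * 10

43.4240 mm


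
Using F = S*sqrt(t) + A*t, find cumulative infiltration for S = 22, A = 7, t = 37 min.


F = S*sqrt(t) + A*t
F = 22*sqrt(37) + 7*37
F = 22*6.082763 + 259

392.8208 mm


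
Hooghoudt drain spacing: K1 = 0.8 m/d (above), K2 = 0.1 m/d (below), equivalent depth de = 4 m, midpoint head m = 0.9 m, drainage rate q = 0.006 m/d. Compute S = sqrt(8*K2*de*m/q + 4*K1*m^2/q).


S^2 = 8*K2*de*m/q + 4*K1*m^2/q
S^2 = 8*0.1*4*0.9/0.006 + 4*0.8*0.9^2/0.006
S = sqrt(912.0000)

30.1993 m


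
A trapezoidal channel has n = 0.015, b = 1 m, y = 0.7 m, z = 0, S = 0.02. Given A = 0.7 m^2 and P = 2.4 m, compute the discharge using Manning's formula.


R = A/P = 0.7/2.4 = 0.291667
Q = (1/0.015) * 0.7 * 0.291667^(2/3) * 0.02^0.5

2.9026 m^3/s


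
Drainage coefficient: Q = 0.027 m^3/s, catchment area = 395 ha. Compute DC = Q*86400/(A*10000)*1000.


DC = Q * 86400 / (A * 10000) * 1000
DC = 0.027 * 86400 / (395 * 10000) * 1000
DC = 2332800.0000 / 3950000

0.5906 mm/day


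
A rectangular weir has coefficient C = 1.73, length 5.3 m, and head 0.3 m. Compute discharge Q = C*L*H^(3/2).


Q = C * L * H^(3/2) = 1.73 * 5.3 * 0.3^1.5 = 1.73 * 5.3 * 0.164317

1.5066 m^3/s


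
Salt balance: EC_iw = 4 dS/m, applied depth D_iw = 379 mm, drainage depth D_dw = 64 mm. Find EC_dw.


EC_dw = EC_iw * D_iw / D_dw
EC_dw = 4 * 379 / 64
EC_dw = 1516 / 64

23.6875 dS/m


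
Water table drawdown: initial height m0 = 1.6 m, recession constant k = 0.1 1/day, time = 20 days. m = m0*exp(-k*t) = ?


m = m0 * exp(-k*t)
m = 1.6 * exp(-0.1 * 20)
m = 1.6 * exp(-2.0000)

0.2165 m


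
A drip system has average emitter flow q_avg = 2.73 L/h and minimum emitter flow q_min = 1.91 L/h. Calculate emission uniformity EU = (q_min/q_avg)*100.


EU = (q_min/q_avg)*100 = (1.91/2.73)*100 = 69.9634%

69.9634 %


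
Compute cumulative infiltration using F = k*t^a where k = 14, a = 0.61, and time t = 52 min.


F = k * t^a = 14 * 52^0.61
F = 14 * 11.136842

155.9158 mm


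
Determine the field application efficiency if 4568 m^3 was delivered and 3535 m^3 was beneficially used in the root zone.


Ea = V_root / V_field * 100 = 3535 / 4568 * 100 = 77.3862%

77.3862 %


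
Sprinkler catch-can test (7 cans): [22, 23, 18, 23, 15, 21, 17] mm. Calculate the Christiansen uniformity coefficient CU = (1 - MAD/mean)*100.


mean = 19.857143 mm
MAD = 2.734694 mm
CU = (1 - 2.734694/19.857143)*100

86.2282 %


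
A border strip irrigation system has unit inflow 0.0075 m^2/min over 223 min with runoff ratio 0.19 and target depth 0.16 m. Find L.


L = q*t/((1+r)*Z)
L = 0.0075*223/((1+0.19)*0.16)
L = 1.6725/0.1904

8.7841 m


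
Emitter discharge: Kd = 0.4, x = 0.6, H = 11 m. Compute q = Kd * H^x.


q = Kd * H^x = 0.4 * 11^0.6 = 0.4 * 4.215369

1.6861 L/h


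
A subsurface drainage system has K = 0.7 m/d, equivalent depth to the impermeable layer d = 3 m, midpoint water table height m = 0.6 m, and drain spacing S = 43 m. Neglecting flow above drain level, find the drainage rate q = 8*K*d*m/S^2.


q = 8*K*d*m/S^2
q = 8*0.7*3*0.6/43^2
q = 10.0800 / 1849

0.0055 m/d


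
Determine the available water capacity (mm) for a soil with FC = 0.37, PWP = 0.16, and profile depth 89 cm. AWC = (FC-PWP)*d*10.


AWC = (FC - PWP) * d * 10
AWC = (0.37 - 0.16) * 89 * 10
AWC = 0.2100 * 89 * 10

186.9000 mm


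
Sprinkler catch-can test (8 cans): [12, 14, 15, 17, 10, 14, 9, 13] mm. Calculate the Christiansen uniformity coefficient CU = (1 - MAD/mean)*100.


mean = 13.000000 mm
MAD = 2.000000 mm
CU = (1 - 2.000000/13.000000)*100

84.6154 %


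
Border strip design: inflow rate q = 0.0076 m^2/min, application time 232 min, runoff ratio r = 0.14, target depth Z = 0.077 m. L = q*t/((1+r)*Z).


L = q*t/((1+r)*Z)
L = 0.0076*232/((1+0.14)*0.077)
L = 1.7632/0.08778

20.0866 m


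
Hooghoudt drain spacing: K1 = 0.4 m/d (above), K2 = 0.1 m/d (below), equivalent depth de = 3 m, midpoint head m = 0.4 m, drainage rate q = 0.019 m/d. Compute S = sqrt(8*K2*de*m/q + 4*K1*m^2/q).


S^2 = 8*K2*de*m/q + 4*K1*m^2/q
S^2 = 8*0.1*3*0.4/0.019 + 4*0.4*0.4^2/0.019
S = sqrt(64.0000)

8.0000 m


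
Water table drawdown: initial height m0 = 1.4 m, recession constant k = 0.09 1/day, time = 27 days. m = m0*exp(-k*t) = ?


m = m0 * exp(-k*t)
m = 1.4 * exp(-0.09 * 27)
m = 1.4 * exp(-2.4300)

0.1233 m


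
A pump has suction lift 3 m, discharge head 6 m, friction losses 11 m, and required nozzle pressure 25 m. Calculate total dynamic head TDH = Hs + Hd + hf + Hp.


TDH = Hs + Hd + hf + Hp = 3 + 6 + 11 + 25 = 45

45 m


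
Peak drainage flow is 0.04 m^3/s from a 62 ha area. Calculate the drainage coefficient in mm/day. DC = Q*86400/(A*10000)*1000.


DC = Q * 86400 / (A * 10000) * 1000
DC = 0.04 * 86400 / (62 * 10000) * 1000
DC = 3456000.0000 / 620000

5.5742 mm/day


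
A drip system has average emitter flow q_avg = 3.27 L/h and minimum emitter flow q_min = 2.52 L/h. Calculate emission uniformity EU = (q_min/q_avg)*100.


EU = (q_min/q_avg)*100 = (2.52/3.27)*100 = 77.0642%

77.0642 %


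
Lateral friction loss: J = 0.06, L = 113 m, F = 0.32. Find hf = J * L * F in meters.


hf = J * L * F = 0.06 * 113 * 0.32 = 2.1696 m

2.1696 m


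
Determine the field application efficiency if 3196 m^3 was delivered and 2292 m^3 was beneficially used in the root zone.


Ea = V_root / V_field * 100 = 2292 / 3196 * 100 = 71.7146%

71.7146 %


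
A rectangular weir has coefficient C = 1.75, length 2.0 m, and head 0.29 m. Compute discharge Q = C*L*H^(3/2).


Q = C * L * H^(3/2) = 1.75 * 2.0 * 0.29^1.5 = 1.75 * 2.0 * 0.156170

0.5466 m^3/s


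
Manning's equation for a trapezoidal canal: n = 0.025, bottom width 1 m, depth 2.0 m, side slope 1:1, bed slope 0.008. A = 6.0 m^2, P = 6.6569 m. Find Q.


R = A/P = 6.0/6.6569 = 0.901320
Q = (1/0.025) * 6.0 * 0.901320^(2/3) * 0.008^0.5

20.0298 m^3/s


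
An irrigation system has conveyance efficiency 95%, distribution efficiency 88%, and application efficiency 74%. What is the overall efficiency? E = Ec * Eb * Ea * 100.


Ec = 0.95, Eb = 0.88, Ea = 0.74
E = 0.95 * 0.88 * 0.74 * 100 = 61.8640%

61.8640 %


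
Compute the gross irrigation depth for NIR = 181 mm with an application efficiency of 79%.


Ea = 79% = 0.79
GID = NIR / Ea = 181 / 0.79 = 229.1139 mm

229.1139 mm


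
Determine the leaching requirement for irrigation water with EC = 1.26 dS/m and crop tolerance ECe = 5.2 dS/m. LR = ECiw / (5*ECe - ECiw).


LR = ECiw / (5*ECe - ECiw)
LR = 1.26 / (5*5.2 - 1.26)
LR = 1.26 / 24.7400

0.0509


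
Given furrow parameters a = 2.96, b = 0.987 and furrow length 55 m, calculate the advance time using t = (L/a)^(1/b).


t = (L/a)^(1/b)
t = (55/2.96)^(1/0.987)
t = 18.581081^(1/0.987)

19.3102 min


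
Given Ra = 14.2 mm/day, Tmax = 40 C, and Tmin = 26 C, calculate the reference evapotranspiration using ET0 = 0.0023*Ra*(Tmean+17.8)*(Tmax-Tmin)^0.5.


Tmean = (Tmax + Tmin)/2 = (40 + 26)/2 = 33.0
ET0 = 0.0023 * 14.2 * (33.0 + 17.8) * sqrt(40 - 26)
ET0 = 0.0023 * 14.2 * 50.8 * 3.741657

6.2079 mm/day


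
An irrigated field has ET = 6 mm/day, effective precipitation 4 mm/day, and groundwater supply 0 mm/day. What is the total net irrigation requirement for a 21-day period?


Daily deficit = ET - Pe - GW = 6 - 4 - 0 = 2 mm/day
NIR = 2 * 21 = 42 mm

42.0000 mm


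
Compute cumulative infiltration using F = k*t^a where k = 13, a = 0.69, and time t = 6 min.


F = k * t^a = 13 * 6^0.69
F = 13 * 3.442900

44.7577 mm


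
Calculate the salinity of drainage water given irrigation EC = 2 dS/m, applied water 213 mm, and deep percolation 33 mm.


EC_dw = EC_iw * D_iw / D_dw
EC_dw = 2 * 213 / 33
EC_dw = 426 / 33

12.9091 dS/m


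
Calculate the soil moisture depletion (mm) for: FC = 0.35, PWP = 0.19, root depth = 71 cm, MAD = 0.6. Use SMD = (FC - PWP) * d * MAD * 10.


SMD = (FC - PWP) * d * MAD * 10
SMD = (0.35 - 0.19) * 71 * 0.6 * 10
SMD = 0.1600 * 71 * 0.6 * 10

68.1600 mm


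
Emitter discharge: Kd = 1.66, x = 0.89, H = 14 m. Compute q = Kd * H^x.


q = Kd * H^x = 1.66 * 14^0.89 = 1.66 * 10.472586

17.3845 L/h


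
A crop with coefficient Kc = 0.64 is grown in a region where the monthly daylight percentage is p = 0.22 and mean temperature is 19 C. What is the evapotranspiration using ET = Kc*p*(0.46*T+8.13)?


ET = Kc * p * (0.46*T + 8.13)
ET = 0.64 * 0.22 * (0.46*19 + 8.13)
ET = 0.64 * 0.22 * 16.8700

2.3753 mm/day


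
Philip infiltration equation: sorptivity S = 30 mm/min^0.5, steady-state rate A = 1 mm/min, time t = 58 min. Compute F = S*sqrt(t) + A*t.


F = S*sqrt(t) + A*t
F = 30*sqrt(58) + 1*58
F = 30*7.615773 + 58

286.4732 mm


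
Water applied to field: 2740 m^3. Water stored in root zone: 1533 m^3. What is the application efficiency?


Ea = V_root / V_field * 100 = 1533 / 2740 * 100 = 55.9489%

55.9489 %


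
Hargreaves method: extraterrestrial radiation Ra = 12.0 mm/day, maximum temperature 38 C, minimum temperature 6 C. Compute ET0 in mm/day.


Tmean = (Tmax + Tmin)/2 = (38 + 6)/2 = 22.0
ET0 = 0.0023 * 12.0 * (22.0 + 17.8) * sqrt(38 - 6)
ET0 = 0.0023 * 12.0 * 39.8 * 5.656854

6.2139 mm/day


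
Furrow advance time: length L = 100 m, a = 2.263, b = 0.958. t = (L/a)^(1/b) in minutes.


t = (L/a)^(1/b)
t = (100/2.263)^(1/0.958)
t = 44.189129^(1/0.958)

52.1733 min


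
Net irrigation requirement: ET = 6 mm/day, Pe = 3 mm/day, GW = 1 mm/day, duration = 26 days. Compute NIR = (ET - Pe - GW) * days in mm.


Daily deficit = ET - Pe - GW = 6 - 3 - 1 = 2 mm/day
NIR = 2 * 26 = 52 mm

52.0000 mm


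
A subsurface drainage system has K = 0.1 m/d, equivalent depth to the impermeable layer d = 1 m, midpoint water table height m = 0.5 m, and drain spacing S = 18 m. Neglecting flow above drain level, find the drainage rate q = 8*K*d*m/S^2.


q = 8*K*d*m/S^2
q = 8*0.1*1*0.5/18^2
q = 0.4000 / 324

0.0012 m/d


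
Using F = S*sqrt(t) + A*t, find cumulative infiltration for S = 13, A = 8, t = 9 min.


F = S*sqrt(t) + A*t
F = 13*sqrt(9) + 8*9
F = 13*3.000000 + 72

111.0000 mm


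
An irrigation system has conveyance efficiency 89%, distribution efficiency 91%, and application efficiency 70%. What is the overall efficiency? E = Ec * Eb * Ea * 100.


Ec = 0.89, Eb = 0.91, Ea = 0.7
E = 0.89 * 0.91 * 0.7 * 100 = 56.6930%

56.6930 %


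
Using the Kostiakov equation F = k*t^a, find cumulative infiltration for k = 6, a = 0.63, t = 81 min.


F = k * t^a = 6 * 81^0.63
F = 6 * 15.934761

95.6086 mm


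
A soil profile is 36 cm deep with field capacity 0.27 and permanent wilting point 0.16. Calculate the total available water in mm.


AWC = (FC - PWP) * d * 10
AWC = (0.27 - 0.16) * 36 * 10
AWC = 0.1100 * 36 * 10

39.6000 mm


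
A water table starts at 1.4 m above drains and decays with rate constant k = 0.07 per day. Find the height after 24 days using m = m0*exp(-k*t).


m = m0 * exp(-k*t)
m = 1.4 * exp(-0.07 * 24)
m = 1.4 * exp(-1.6800)

0.2609 m


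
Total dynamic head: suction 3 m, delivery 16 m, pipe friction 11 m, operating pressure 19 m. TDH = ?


TDH = Hs + Hd + hf + Hp = 3 + 16 + 11 + 19 = 49

49 m


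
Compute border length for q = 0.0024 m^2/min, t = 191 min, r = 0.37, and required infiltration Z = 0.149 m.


L = q*t/((1+r)*Z)
L = 0.0024*191/((1+0.37)*0.149)
L = 0.4584/0.20413

2.2456 m


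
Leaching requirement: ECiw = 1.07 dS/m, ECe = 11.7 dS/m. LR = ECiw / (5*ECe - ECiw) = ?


LR = ECiw / (5*ECe - ECiw)
LR = 1.07 / (5*11.7 - 1.07)
LR = 1.07 / 57.4300

0.0186


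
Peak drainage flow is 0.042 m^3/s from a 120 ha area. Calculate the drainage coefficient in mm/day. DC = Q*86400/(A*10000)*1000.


DC = Q * 86400 / (A * 10000) * 1000
DC = 0.042 * 86400 / (120 * 10000) * 1000
DC = 3628800.0000 / 1200000

3.0240 mm/day


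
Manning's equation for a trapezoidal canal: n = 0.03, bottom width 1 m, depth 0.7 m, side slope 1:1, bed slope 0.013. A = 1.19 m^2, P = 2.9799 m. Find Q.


R = A/P = 1.19/2.9799 = 0.399342
Q = (1/0.03) * 1.19 * 0.399342^(2/3) * 0.013^0.5

2.4526 m^3/s


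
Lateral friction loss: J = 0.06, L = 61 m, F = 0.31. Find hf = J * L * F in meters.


hf = J * L * F = 0.06 * 61 * 0.31 = 1.1346 m

1.1346 m


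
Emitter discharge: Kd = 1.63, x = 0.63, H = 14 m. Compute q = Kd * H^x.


q = Kd * H^x = 1.63 * 14^0.63 = 1.63 * 5.273035

8.5950 L/h


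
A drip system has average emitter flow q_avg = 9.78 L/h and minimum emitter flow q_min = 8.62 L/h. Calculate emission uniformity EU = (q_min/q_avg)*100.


EU = (q_min/q_avg)*100 = (8.62/9.78)*100 = 88.1391%

88.1391 %


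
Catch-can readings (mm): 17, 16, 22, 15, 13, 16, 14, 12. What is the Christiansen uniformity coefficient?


mean = 15.625000 mm
MAD = 2.125000 mm
CU = (1 - 2.125000/15.625000)*100

86.4000 %


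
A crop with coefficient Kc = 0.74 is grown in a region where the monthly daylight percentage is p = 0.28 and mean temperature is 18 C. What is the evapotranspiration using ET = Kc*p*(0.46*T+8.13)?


ET = Kc * p * (0.46*T + 8.13)
ET = 0.74 * 0.28 * (0.46*18 + 8.13)
ET = 0.74 * 0.28 * 16.4100

3.4002 mm/day


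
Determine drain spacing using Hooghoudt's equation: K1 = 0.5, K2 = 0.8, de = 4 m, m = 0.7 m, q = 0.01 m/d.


S^2 = 8*K2*de*m/q + 4*K1*m^2/q
S^2 = 8*0.8*4*0.7/0.01 + 4*0.5*0.7^2/0.01
S = sqrt(1890.0000)

43.4741 m


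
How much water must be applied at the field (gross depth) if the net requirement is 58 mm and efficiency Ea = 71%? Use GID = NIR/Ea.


Ea = 71% = 0.71
GID = NIR / Ea = 58 / 0.71 = 81.6901 mm

81.6901 mm


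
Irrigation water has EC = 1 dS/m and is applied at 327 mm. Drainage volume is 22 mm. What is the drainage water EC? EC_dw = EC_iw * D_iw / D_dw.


EC_dw = EC_iw * D_iw / D_dw
EC_dw = 1 * 327 / 22
EC_dw = 327 / 22

14.8636 dS/m


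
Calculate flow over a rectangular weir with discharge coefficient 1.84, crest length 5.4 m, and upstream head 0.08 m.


Q = C * L * H^(3/2) = 1.84 * 5.4 * 0.08^1.5 = 1.84 * 5.4 * 0.022627

0.2248 m^3/s


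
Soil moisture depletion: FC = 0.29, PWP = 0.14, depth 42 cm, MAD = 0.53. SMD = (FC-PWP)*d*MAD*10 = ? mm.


SMD = (FC - PWP) * d * MAD * 10
SMD = (0.29 - 0.14) * 42 * 0.53 * 10
SMD = 0.1500 * 42 * 0.53 * 10

33.3900 mm


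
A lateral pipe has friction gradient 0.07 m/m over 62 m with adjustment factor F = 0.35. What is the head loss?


hf = J * L * F = 0.07 * 62 * 0.35 = 1.5190 m

1.5190 m


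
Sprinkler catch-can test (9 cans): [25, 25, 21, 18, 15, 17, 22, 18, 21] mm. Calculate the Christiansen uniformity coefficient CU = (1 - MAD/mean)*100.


mean = 20.222222 mm
MAD = 2.864198 mm
CU = (1 - 2.864198/20.222222)*100

85.8364 %


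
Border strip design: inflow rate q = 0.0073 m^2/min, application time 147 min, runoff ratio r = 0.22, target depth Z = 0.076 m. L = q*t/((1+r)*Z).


L = q*t/((1+r)*Z)
L = 0.0073*147/((1+0.22)*0.076)
L = 1.0731/0.09272

11.5736 m


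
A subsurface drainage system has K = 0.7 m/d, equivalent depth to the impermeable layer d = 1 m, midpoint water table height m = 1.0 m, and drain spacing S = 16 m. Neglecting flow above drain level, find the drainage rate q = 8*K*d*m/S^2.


q = 8*K*d*m/S^2
q = 8*0.7*1*1.0/16^2
q = 5.6000 / 256

0.0219 m/d


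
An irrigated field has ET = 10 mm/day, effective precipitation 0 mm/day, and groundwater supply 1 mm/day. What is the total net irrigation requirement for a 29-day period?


Daily deficit = ET - Pe - GW = 10 - 0 - 1 = 9 mm/day
NIR = 9 * 29 = 261 mm

261.0000 mm


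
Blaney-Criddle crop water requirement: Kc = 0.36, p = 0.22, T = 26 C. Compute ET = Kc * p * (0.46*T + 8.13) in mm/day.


ET = Kc * p * (0.46*T + 8.13)
ET = 0.36 * 0.22 * (0.46*26 + 8.13)
ET = 0.36 * 0.22 * 20.0900

1.5911 mm/day


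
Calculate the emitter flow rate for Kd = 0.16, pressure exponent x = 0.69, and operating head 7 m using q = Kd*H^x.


q = Kd * H^x = 0.16 * 7^0.69 = 0.16 * 3.829285

0.6127 L/h


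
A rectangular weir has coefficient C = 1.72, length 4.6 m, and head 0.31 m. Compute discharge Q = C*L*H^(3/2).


Q = C * L * H^(3/2) = 1.72 * 4.6 * 0.31^1.5 = 1.72 * 4.6 * 0.172601

1.3656 m^3/s


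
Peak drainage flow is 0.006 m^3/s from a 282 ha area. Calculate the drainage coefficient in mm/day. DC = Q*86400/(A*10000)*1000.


DC = Q * 86400 / (A * 10000) * 1000
DC = 0.006 * 86400 / (282 * 10000) * 1000
DC = 518400.0000 / 2820000

0.1838 mm/day


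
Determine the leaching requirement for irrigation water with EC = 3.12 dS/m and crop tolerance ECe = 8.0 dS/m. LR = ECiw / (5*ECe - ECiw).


LR = ECiw / (5*ECe - ECiw)
LR = 3.12 / (5*8.0 - 3.12)
LR = 3.12 / 36.8800

0.0846


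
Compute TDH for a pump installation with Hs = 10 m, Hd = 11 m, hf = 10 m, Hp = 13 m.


TDH = Hs + Hd + hf + Hp = 10 + 11 + 10 + 13 = 44

44 m


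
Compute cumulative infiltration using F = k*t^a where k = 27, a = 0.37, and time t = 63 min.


F = k * t^a = 27 * 63^0.37
F = 27 * 4.631866

125.0604 mm


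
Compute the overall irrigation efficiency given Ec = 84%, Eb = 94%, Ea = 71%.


Ec = 0.84, Eb = 0.94, Ea = 0.71
E = 0.84 * 0.94 * 0.71 * 100 = 56.0616%

56.0616 %


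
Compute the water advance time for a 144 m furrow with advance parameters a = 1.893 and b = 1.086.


t = (L/a)^(1/b)
t = (144/1.893)^(1/1.086)
t = 76.069731^(1/1.086)

53.9808 min


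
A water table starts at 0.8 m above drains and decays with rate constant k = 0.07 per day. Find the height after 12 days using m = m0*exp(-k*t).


m = m0 * exp(-k*t)
m = 0.8 * exp(-0.07 * 12)
m = 0.8 * exp(-0.8400)

0.3454 m


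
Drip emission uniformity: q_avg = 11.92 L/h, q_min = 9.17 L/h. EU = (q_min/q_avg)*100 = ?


EU = (q_min/q_avg)*100 = (9.17/11.92)*100 = 76.9295%

76.9295 %


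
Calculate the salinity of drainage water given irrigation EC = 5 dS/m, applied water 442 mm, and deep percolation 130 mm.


EC_dw = EC_iw * D_iw / D_dw
EC_dw = 5 * 442 / 130
EC_dw = 2210 / 130

17.0000 dS/m


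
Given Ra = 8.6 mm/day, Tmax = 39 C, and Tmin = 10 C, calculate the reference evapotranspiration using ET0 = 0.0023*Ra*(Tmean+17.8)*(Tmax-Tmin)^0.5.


Tmean = (Tmax + Tmin)/2 = (39 + 10)/2 = 24.5
ET0 = 0.0023 * 8.6 * (24.5 + 17.8) * sqrt(39 - 10)
ET0 = 0.0023 * 8.6 * 42.3 * 5.385165

4.5057 mm/day


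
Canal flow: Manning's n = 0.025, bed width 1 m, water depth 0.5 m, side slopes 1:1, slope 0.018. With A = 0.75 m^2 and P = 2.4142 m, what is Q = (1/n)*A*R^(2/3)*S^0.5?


R = A/P = 0.75/2.4142 = 0.310662
Q = (1/0.025) * 0.75 * 0.310662^(2/3) * 0.018^0.5

1.8462 m^3/s


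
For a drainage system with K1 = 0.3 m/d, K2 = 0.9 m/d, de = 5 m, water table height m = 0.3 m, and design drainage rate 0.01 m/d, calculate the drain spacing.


S^2 = 8*K2*de*m/q + 4*K1*m^2/q
S^2 = 8*0.9*5*0.3/0.01 + 4*0.3*0.3^2/0.01
S = sqrt(1090.8000)

33.0273 m


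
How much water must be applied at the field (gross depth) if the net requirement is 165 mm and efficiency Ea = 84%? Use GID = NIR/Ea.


Ea = 84% = 0.84
GID = NIR / Ea = 165 / 0.84 = 196.4286 mm

196.4286 mm


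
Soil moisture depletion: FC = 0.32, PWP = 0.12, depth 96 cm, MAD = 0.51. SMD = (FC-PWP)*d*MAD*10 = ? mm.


SMD = (FC - PWP) * d * MAD * 10
SMD = (0.32 - 0.12) * 96 * 0.51 * 10
SMD = 0.2000 * 96 * 0.51 * 10

97.9200 mm


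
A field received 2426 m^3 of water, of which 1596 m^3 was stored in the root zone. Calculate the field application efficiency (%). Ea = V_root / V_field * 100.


Ea = V_root / V_field * 100 = 1596 / 2426 * 100 = 65.7873%

65.7873 %


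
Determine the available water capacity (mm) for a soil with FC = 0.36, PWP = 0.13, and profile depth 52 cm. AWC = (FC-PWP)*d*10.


AWC = (FC - PWP) * d * 10
AWC = (0.36 - 0.13) * 52 * 10
AWC = 0.2300 * 52 * 10

119.6000 mm


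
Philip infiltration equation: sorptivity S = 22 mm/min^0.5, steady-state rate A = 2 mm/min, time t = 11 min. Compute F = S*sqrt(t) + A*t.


F = S*sqrt(t) + A*t
F = 22*sqrt(11) + 2*11
F = 22*3.316625 + 22

94.9657 mm


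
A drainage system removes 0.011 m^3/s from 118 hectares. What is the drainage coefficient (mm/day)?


DC = Q * 86400 / (A * 10000) * 1000
DC = 0.011 * 86400 / (118 * 10000) * 1000
DC = 950400.0000 / 1180000

0.8054 mm/day


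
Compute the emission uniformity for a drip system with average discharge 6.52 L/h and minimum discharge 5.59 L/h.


EU = (q_min/q_avg)*100 = (5.59/6.52)*100 = 85.7362%

85.7362 %


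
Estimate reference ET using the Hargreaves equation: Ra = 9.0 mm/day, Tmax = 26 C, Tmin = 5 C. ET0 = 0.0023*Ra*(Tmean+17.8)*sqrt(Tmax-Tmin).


Tmean = (Tmax + Tmin)/2 = (26 + 5)/2 = 15.5
ET0 = 0.0023 * 9.0 * (15.5 + 17.8) * sqrt(26 - 5)
ET0 = 0.0023 * 9.0 * 33.3 * 4.582576

3.1588 mm/day


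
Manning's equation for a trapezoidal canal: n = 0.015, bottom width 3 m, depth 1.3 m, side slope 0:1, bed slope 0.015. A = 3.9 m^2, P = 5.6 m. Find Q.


R = A/P = 3.9/5.6 = 0.696429
Q = (1/0.015) * 3.9 * 0.696429^(2/3) * 0.015^0.5

25.0190 m^3/s


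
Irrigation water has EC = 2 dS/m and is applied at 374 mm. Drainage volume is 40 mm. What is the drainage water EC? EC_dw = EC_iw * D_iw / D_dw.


EC_dw = EC_iw * D_iw / D_dw
EC_dw = 2 * 374 / 40
EC_dw = 748 / 40

18.7000 dS/m


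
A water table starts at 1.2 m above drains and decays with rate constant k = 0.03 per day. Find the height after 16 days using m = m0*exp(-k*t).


m = m0 * exp(-k*t)
m = 1.2 * exp(-0.03 * 16)
m = 1.2 * exp(-0.4800)

0.7425 m


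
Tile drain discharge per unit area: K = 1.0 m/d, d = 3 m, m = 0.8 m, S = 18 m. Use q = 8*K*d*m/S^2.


q = 8*K*d*m/S^2
q = 8*1.0*3*0.8/18^2
q = 19.2000 / 324

0.0593 m/d


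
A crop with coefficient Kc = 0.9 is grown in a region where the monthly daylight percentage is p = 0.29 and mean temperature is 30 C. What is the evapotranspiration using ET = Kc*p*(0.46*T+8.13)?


ET = Kc * p * (0.46*T + 8.13)
ET = 0.9 * 0.29 * (0.46*30 + 8.13)
ET = 0.9 * 0.29 * 21.9300

5.7237 mm/day


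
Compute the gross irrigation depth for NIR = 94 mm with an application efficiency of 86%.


Ea = 86% = 0.86
GID = NIR / Ea = 94 / 0.86 = 109.3023 mm

109.3023 mm


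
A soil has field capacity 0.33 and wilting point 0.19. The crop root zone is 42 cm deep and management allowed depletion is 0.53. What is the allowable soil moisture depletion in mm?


SMD = (FC - PWP) * d * MAD * 10
SMD = (0.33 - 0.19) * 42 * 0.53 * 10
SMD = 0.1400 * 42 * 0.53 * 10

31.1640 mm


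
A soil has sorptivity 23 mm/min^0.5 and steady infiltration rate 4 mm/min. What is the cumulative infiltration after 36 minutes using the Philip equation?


F = S*sqrt(t) + A*t
F = 23*sqrt(36) + 4*36
F = 23*6.000000 + 144

282.0000 mm


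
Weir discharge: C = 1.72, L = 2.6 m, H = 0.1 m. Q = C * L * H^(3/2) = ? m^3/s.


Q = C * L * H^(3/2) = 1.72 * 2.6 * 0.1^1.5 = 1.72 * 2.6 * 0.031623

0.1414 m^3/s


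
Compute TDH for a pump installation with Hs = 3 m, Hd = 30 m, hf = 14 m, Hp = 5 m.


TDH = Hs + Hd + hf + Hp = 3 + 30 + 14 + 5 = 52

52 m


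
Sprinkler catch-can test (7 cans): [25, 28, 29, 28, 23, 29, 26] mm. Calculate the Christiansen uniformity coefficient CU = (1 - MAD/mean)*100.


mean = 26.857143 mm
MAD = 1.877551 mm
CU = (1 - 1.877551/26.857143)*100

93.0091 %


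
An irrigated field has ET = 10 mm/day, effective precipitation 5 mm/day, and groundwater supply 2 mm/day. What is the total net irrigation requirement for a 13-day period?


Daily deficit = ET - Pe - GW = 10 - 5 - 2 = 3 mm/day
NIR = 3 * 13 = 39 mm

39.0000 mm


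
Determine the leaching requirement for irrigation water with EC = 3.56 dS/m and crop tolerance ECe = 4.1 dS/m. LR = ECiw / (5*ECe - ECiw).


LR = ECiw / (5*ECe - ECiw)
LR = 3.56 / (5*4.1 - 3.56)
LR = 3.56 / 16.9400

0.2102


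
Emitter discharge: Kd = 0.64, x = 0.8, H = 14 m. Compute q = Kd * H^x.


q = Kd * H^x = 0.64 * 14^0.8 = 0.64 * 8.258524

5.2855 L/h


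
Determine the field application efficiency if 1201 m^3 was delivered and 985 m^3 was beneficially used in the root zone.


Ea = V_root / V_field * 100 = 985 / 1201 * 100 = 82.0150%

82.0150 %


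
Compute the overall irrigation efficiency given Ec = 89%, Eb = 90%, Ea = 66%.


Ec = 0.89, Eb = 0.9, Ea = 0.66
E = 0.89 * 0.9 * 0.66 * 100 = 52.8660%

52.8660 %


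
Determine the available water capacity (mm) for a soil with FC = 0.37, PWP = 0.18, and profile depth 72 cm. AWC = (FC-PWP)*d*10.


AWC = (FC - PWP) * d * 10
AWC = (0.37 - 0.18) * 72 * 10
AWC = 0.1900 * 72 * 10

136.8000 mm


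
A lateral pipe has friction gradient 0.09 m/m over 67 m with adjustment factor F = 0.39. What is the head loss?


hf = J * L * F = 0.09 * 67 * 0.39 = 2.3517 m

2.3517 m


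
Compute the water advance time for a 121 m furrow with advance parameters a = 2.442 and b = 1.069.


t = (L/a)^(1/b)
t = (121/2.442)^(1/1.069)
t = 49.549550^(1/1.069)

38.5151 min


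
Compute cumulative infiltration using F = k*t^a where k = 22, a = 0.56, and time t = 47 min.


F = k * t^a = 22 * 47^0.56
F = 22 * 8.637236

190.0192 mm


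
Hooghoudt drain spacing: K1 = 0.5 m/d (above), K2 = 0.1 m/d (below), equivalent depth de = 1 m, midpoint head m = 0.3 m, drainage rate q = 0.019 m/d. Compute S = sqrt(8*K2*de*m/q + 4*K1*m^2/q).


S^2 = 8*K2*de*m/q + 4*K1*m^2/q
S^2 = 8*0.1*1*0.3/0.019 + 4*0.5*0.3^2/0.019
S = sqrt(22.1053)

4.7016 m


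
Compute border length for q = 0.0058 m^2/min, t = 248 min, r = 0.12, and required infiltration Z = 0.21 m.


L = q*t/((1+r)*Z)
L = 0.0058*248/((1+0.12)*0.21)
L = 1.4384/0.2352

6.1156 m


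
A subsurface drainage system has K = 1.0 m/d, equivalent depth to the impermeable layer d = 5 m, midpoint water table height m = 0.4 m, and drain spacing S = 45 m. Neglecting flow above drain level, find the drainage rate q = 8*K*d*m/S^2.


q = 8*K*d*m/S^2
q = 8*1.0*5*0.4/45^2
q = 16.0000 / 2025

0.0079 m/d


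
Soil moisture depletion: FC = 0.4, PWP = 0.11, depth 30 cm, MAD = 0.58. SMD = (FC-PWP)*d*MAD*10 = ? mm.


SMD = (FC - PWP) * d * MAD * 10
SMD = (0.4 - 0.11) * 30 * 0.58 * 10
SMD = 0.2900 * 30 * 0.58 * 10

50.4600 mm


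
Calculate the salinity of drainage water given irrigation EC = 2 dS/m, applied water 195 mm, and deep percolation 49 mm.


EC_dw = EC_iw * D_iw / D_dw
EC_dw = 2 * 195 / 49
EC_dw = 390 / 49

7.9592 dS/m


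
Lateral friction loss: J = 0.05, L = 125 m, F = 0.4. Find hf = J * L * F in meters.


hf = J * L * F = 0.05 * 125 * 0.4 = 2.5000 m

2.5000 m


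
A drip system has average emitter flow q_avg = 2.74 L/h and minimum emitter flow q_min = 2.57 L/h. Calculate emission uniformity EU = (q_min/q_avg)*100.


EU = (q_min/q_avg)*100 = (2.57/2.74)*100 = 93.7956%

93.7956 %


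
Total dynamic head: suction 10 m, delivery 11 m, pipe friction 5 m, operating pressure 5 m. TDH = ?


TDH = Hs + Hd + hf + Hp = 10 + 11 + 5 + 5 = 31

31 m


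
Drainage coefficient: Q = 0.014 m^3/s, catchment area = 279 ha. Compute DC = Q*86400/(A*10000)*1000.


DC = Q * 86400 / (A * 10000) * 1000
DC = 0.014 * 86400 / (279 * 10000) * 1000
DC = 1209600.0000 / 2790000

0.4335 mm/day


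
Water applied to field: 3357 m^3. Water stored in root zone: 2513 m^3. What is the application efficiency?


Ea = V_root / V_field * 100 = 2513 / 3357 * 100 = 74.8585%

74.8585 %


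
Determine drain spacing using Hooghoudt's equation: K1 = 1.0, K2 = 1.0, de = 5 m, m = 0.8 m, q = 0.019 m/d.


S^2 = 8*K2*de*m/q + 4*K1*m^2/q
S^2 = 8*1.0*5*0.8/0.019 + 4*1.0*0.8^2/0.019
S = sqrt(1818.9474)

42.6491 m


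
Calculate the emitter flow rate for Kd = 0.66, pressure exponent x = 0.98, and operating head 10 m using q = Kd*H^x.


q = Kd * H^x = 0.66 * 10^0.98 = 0.66 * 9.549926

6.3030 L/h


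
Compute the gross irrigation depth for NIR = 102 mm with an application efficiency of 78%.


Ea = 78% = 0.78
GID = NIR / Ea = 102 / 0.78 = 130.7692 mm

130.7692 mm


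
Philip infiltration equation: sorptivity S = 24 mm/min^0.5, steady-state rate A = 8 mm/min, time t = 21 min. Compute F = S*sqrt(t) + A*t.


F = S*sqrt(t) + A*t
F = 24*sqrt(21) + 8*21
F = 24*4.582576 + 168

277.9818 mm


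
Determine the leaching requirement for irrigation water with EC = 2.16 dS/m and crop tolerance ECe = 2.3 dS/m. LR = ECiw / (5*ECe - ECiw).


LR = ECiw / (5*ECe - ECiw)
LR = 2.16 / (5*2.3 - 2.16)
LR = 2.16 / 9.3400

0.2313


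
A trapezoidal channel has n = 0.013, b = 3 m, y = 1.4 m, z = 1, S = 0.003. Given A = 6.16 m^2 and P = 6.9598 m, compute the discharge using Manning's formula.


R = A/P = 6.16/6.9598 = 0.885083
Q = (1/0.013) * 6.16 * 0.885083^(2/3) * 0.003^0.5

23.9251 m^3/s


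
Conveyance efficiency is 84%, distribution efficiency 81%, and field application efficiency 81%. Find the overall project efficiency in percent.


Ec = 0.84, Eb = 0.81, Ea = 0.81
E = 0.84 * 0.81 * 0.81 * 100 = 55.1124%

55.1124 %


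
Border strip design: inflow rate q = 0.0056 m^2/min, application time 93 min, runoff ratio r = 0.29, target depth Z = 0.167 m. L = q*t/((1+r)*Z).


L = q*t/((1+r)*Z)
L = 0.0056*93/((1+0.29)*0.167)
L = 0.5208/0.21543

2.4175 m


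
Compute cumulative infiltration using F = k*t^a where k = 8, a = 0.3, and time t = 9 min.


F = k * t^a = 8 * 9^0.3
F = 8 * 1.933182

15.4655 mm


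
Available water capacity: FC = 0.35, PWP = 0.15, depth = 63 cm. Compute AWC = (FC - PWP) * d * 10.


AWC = (FC - PWP) * d * 10
AWC = (0.35 - 0.15) * 63 * 10
AWC = 0.2000 * 63 * 10

126.0000 mm


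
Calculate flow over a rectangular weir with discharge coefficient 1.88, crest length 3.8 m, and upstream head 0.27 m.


Q = C * L * H^(3/2) = 1.88 * 3.8 * 0.27^1.5 = 1.88 * 3.8 * 0.140296

1.0023 m^3/s


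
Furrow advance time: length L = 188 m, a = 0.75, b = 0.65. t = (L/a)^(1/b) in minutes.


t = (L/a)^(1/b)
t = (188/0.75)^(1/0.65)
t = 250.666667^(1/0.65)

4908.1500 min


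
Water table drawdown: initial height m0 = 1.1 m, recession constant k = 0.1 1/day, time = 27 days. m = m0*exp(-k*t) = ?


m = m0 * exp(-k*t)
m = 1.1 * exp(-0.1 * 27)
m = 1.1 * exp(-2.7000)

0.0739 m


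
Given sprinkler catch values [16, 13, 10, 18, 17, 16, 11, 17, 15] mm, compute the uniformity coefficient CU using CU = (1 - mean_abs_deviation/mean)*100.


mean = 14.777778 mm
MAD = 2.296296 mm
CU = (1 - 2.296296/14.777778)*100

84.4612 %


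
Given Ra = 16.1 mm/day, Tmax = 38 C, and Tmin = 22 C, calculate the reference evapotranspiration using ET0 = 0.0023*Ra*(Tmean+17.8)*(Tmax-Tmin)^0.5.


Tmean = (Tmax + Tmin)/2 = (38 + 22)/2 = 30.0
ET0 = 0.0023 * 16.1 * (30.0 + 17.8) * sqrt(38 - 22)
ET0 = 0.0023 * 16.1 * 47.8 * 4.000000

7.0801 mm/day


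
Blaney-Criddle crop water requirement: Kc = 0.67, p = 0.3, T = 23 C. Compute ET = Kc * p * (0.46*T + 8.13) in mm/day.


ET = Kc * p * (0.46*T + 8.13)
ET = 0.67 * 0.3 * (0.46*23 + 8.13)
ET = 0.67 * 0.3 * 18.7100

3.7607 mm/day


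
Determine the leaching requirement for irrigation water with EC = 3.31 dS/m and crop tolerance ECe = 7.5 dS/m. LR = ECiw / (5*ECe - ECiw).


LR = ECiw / (5*ECe - ECiw)
LR = 3.31 / (5*7.5 - 3.31)
LR = 3.31 / 34.1900

0.0968


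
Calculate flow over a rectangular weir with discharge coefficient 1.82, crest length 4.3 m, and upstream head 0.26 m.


Q = C * L * H^(3/2) = 1.82 * 4.3 * 0.26^1.5 = 1.82 * 4.3 * 0.132575

1.0375 m^3/s


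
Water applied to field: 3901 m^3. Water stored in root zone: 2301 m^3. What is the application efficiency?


Ea = V_root / V_field * 100 = 2301 / 3901 * 100 = 58.9849%

58.9849 %


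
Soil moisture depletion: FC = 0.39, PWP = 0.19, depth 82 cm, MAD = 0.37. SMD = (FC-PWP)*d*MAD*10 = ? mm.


SMD = (FC - PWP) * d * MAD * 10
SMD = (0.39 - 0.19) * 82 * 0.37 * 10
SMD = 0.2000 * 82 * 0.37 * 10

60.6800 mm


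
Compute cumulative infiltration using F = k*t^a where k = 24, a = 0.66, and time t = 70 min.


F = k * t^a = 24 * 70^0.66
F = 24 * 16.510670

396.2561 mm


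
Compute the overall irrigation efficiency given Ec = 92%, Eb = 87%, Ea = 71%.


Ec = 0.92, Eb = 0.87, Ea = 0.71
E = 0.92 * 0.87 * 0.71 * 100 = 56.8284%

56.8284 %


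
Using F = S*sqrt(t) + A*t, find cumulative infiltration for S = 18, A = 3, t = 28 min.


F = S*sqrt(t) + A*t
F = 18*sqrt(28) + 3*28
F = 18*5.291503 + 84

179.2471 mm


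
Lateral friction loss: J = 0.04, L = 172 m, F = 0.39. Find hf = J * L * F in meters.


hf = J * L * F = 0.04 * 172 * 0.39 = 2.6832 m

2.6832 m


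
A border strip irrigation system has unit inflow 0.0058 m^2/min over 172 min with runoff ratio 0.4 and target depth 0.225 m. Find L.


L = q*t/((1+r)*Z)
L = 0.0058*172/((1+0.4)*0.225)
L = 0.9976/0.315

3.1670 m


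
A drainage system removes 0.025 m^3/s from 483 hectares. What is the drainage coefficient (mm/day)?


DC = Q * 86400 / (A * 10000) * 1000
DC = 0.025 * 86400 / (483 * 10000) * 1000
DC = 2160000.0000 / 4830000

0.4472 mm/day
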